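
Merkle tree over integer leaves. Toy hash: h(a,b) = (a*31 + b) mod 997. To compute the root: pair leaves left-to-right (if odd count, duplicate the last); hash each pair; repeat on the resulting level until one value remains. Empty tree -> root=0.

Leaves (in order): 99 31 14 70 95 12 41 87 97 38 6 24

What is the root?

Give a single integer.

L0: [99, 31, 14, 70, 95, 12, 41, 87, 97, 38, 6, 24]
L1: h(99,31)=(99*31+31)%997=109 h(14,70)=(14*31+70)%997=504 h(95,12)=(95*31+12)%997=963 h(41,87)=(41*31+87)%997=361 h(97,38)=(97*31+38)%997=54 h(6,24)=(6*31+24)%997=210 -> [109, 504, 963, 361, 54, 210]
L2: h(109,504)=(109*31+504)%997=892 h(963,361)=(963*31+361)%997=304 h(54,210)=(54*31+210)%997=887 -> [892, 304, 887]
L3: h(892,304)=(892*31+304)%997=40 h(887,887)=(887*31+887)%997=468 -> [40, 468]
L4: h(40,468)=(40*31+468)%997=711 -> [711]

Answer: 711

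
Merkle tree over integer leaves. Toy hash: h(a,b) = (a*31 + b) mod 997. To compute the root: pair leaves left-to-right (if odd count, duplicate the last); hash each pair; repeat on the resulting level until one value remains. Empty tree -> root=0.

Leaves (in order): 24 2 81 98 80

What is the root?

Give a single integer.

Answer: 351

Derivation:
L0: [24, 2, 81, 98, 80]
L1: h(24,2)=(24*31+2)%997=746 h(81,98)=(81*31+98)%997=615 h(80,80)=(80*31+80)%997=566 -> [746, 615, 566]
L2: h(746,615)=(746*31+615)%997=810 h(566,566)=(566*31+566)%997=166 -> [810, 166]
L3: h(810,166)=(810*31+166)%997=351 -> [351]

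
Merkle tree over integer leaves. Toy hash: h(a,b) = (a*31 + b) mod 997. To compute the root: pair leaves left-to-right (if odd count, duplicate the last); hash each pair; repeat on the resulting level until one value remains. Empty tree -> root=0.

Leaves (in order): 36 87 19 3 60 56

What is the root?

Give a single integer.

L0: [36, 87, 19, 3, 60, 56]
L1: h(36,87)=(36*31+87)%997=206 h(19,3)=(19*31+3)%997=592 h(60,56)=(60*31+56)%997=919 -> [206, 592, 919]
L2: h(206,592)=(206*31+592)%997=996 h(919,919)=(919*31+919)%997=495 -> [996, 495]
L3: h(996,495)=(996*31+495)%997=464 -> [464]

Answer: 464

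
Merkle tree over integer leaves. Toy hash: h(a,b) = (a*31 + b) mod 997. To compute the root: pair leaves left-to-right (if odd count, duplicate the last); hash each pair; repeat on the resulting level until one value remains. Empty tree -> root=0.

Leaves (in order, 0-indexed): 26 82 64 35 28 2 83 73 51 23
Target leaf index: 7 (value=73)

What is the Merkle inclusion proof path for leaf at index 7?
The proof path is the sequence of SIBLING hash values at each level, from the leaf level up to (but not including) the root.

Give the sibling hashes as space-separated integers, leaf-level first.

L0 (leaves): [26, 82, 64, 35, 28, 2, 83, 73, 51, 23], target index=7
L1: h(26,82)=(26*31+82)%997=888 [pair 0] h(64,35)=(64*31+35)%997=25 [pair 1] h(28,2)=(28*31+2)%997=870 [pair 2] h(83,73)=(83*31+73)%997=652 [pair 3] h(51,23)=(51*31+23)%997=607 [pair 4] -> [888, 25, 870, 652, 607]
  Sibling for proof at L0: 83
L2: h(888,25)=(888*31+25)%997=634 [pair 0] h(870,652)=(870*31+652)%997=703 [pair 1] h(607,607)=(607*31+607)%997=481 [pair 2] -> [634, 703, 481]
  Sibling for proof at L1: 870
L3: h(634,703)=(634*31+703)%997=417 [pair 0] h(481,481)=(481*31+481)%997=437 [pair 1] -> [417, 437]
  Sibling for proof at L2: 634
L4: h(417,437)=(417*31+437)%997=403 [pair 0] -> [403]
  Sibling for proof at L3: 437
Root: 403
Proof path (sibling hashes from leaf to root): [83, 870, 634, 437]

Answer: 83 870 634 437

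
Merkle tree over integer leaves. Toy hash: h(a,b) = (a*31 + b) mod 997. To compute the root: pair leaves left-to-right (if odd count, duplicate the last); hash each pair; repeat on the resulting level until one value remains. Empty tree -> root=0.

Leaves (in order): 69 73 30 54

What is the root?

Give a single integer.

Answer: 763

Derivation:
L0: [69, 73, 30, 54]
L1: h(69,73)=(69*31+73)%997=218 h(30,54)=(30*31+54)%997=984 -> [218, 984]
L2: h(218,984)=(218*31+984)%997=763 -> [763]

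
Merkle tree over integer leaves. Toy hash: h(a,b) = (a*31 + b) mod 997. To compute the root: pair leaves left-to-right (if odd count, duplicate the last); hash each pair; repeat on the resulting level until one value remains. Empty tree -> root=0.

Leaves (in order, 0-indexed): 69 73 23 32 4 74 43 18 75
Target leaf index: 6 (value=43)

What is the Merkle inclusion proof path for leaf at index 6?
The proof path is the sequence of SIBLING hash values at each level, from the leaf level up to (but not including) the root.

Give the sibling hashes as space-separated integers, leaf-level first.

L0 (leaves): [69, 73, 23, 32, 4, 74, 43, 18, 75], target index=6
L1: h(69,73)=(69*31+73)%997=218 [pair 0] h(23,32)=(23*31+32)%997=745 [pair 1] h(4,74)=(4*31+74)%997=198 [pair 2] h(43,18)=(43*31+18)%997=354 [pair 3] h(75,75)=(75*31+75)%997=406 [pair 4] -> [218, 745, 198, 354, 406]
  Sibling for proof at L0: 18
L2: h(218,745)=(218*31+745)%997=524 [pair 0] h(198,354)=(198*31+354)%997=510 [pair 1] h(406,406)=(406*31+406)%997=31 [pair 2] -> [524, 510, 31]
  Sibling for proof at L1: 198
L3: h(524,510)=(524*31+510)%997=802 [pair 0] h(31,31)=(31*31+31)%997=992 [pair 1] -> [802, 992]
  Sibling for proof at L2: 524
L4: h(802,992)=(802*31+992)%997=929 [pair 0] -> [929]
  Sibling for proof at L3: 992
Root: 929
Proof path (sibling hashes from leaf to root): [18, 198, 524, 992]

Answer: 18 198 524 992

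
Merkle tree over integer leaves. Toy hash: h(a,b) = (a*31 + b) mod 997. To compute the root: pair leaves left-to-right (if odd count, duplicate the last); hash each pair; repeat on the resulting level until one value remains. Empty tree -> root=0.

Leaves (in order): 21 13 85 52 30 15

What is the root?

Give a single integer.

L0: [21, 13, 85, 52, 30, 15]
L1: h(21,13)=(21*31+13)%997=664 h(85,52)=(85*31+52)%997=693 h(30,15)=(30*31+15)%997=945 -> [664, 693, 945]
L2: h(664,693)=(664*31+693)%997=340 h(945,945)=(945*31+945)%997=330 -> [340, 330]
L3: h(340,330)=(340*31+330)%997=900 -> [900]

Answer: 900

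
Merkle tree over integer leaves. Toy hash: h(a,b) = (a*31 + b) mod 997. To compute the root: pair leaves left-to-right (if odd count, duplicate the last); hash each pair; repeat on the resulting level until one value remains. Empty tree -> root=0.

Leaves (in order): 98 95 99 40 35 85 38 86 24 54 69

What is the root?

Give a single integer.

Answer: 710

Derivation:
L0: [98, 95, 99, 40, 35, 85, 38, 86, 24, 54, 69]
L1: h(98,95)=(98*31+95)%997=142 h(99,40)=(99*31+40)%997=118 h(35,85)=(35*31+85)%997=173 h(38,86)=(38*31+86)%997=267 h(24,54)=(24*31+54)%997=798 h(69,69)=(69*31+69)%997=214 -> [142, 118, 173, 267, 798, 214]
L2: h(142,118)=(142*31+118)%997=532 h(173,267)=(173*31+267)%997=645 h(798,214)=(798*31+214)%997=27 -> [532, 645, 27]
L3: h(532,645)=(532*31+645)%997=188 h(27,27)=(27*31+27)%997=864 -> [188, 864]
L4: h(188,864)=(188*31+864)%997=710 -> [710]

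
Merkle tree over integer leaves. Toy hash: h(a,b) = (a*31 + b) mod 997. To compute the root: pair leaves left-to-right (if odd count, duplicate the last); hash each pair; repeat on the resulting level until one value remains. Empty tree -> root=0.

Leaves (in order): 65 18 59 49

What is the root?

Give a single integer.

L0: [65, 18, 59, 49]
L1: h(65,18)=(65*31+18)%997=39 h(59,49)=(59*31+49)%997=881 -> [39, 881]
L2: h(39,881)=(39*31+881)%997=96 -> [96]

Answer: 96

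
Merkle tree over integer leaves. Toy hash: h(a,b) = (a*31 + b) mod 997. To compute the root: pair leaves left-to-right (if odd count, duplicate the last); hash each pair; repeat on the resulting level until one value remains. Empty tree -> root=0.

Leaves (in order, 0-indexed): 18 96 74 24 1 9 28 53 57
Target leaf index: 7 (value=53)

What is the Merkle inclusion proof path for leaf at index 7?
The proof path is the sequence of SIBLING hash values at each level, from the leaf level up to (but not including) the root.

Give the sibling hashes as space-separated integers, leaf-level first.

L0 (leaves): [18, 96, 74, 24, 1, 9, 28, 53, 57], target index=7
L1: h(18,96)=(18*31+96)%997=654 [pair 0] h(74,24)=(74*31+24)%997=324 [pair 1] h(1,9)=(1*31+9)%997=40 [pair 2] h(28,53)=(28*31+53)%997=921 [pair 3] h(57,57)=(57*31+57)%997=827 [pair 4] -> [654, 324, 40, 921, 827]
  Sibling for proof at L0: 28
L2: h(654,324)=(654*31+324)%997=658 [pair 0] h(40,921)=(40*31+921)%997=167 [pair 1] h(827,827)=(827*31+827)%997=542 [pair 2] -> [658, 167, 542]
  Sibling for proof at L1: 40
L3: h(658,167)=(658*31+167)%997=625 [pair 0] h(542,542)=(542*31+542)%997=395 [pair 1] -> [625, 395]
  Sibling for proof at L2: 658
L4: h(625,395)=(625*31+395)%997=827 [pair 0] -> [827]
  Sibling for proof at L3: 395
Root: 827
Proof path (sibling hashes from leaf to root): [28, 40, 658, 395]

Answer: 28 40 658 395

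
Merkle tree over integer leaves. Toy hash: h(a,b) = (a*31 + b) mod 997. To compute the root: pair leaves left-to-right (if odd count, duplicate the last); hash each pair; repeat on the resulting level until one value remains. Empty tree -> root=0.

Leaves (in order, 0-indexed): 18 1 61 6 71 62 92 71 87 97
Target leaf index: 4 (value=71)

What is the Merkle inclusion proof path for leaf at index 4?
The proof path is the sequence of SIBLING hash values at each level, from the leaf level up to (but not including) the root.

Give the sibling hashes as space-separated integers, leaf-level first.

L0 (leaves): [18, 1, 61, 6, 71, 62, 92, 71, 87, 97], target index=4
L1: h(18,1)=(18*31+1)%997=559 [pair 0] h(61,6)=(61*31+6)%997=900 [pair 1] h(71,62)=(71*31+62)%997=269 [pair 2] h(92,71)=(92*31+71)%997=929 [pair 3] h(87,97)=(87*31+97)%997=800 [pair 4] -> [559, 900, 269, 929, 800]
  Sibling for proof at L0: 62
L2: h(559,900)=(559*31+900)%997=283 [pair 0] h(269,929)=(269*31+929)%997=295 [pair 1] h(800,800)=(800*31+800)%997=675 [pair 2] -> [283, 295, 675]
  Sibling for proof at L1: 929
L3: h(283,295)=(283*31+295)%997=95 [pair 0] h(675,675)=(675*31+675)%997=663 [pair 1] -> [95, 663]
  Sibling for proof at L2: 283
L4: h(95,663)=(95*31+663)%997=617 [pair 0] -> [617]
  Sibling for proof at L3: 663
Root: 617
Proof path (sibling hashes from leaf to root): [62, 929, 283, 663]

Answer: 62 929 283 663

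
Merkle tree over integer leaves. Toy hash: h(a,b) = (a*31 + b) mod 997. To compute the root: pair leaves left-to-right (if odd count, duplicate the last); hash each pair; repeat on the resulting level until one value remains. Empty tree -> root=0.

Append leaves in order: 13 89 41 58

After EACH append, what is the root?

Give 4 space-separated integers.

Answer: 13 492 612 629

Derivation:
After append 13 (leaves=[13]):
  L0: [13]
  root=13
After append 89 (leaves=[13, 89]):
  L0: [13, 89]
  L1: h(13,89)=(13*31+89)%997=492 -> [492]
  root=492
After append 41 (leaves=[13, 89, 41]):
  L0: [13, 89, 41]
  L1: h(13,89)=(13*31+89)%997=492 h(41,41)=(41*31+41)%997=315 -> [492, 315]
  L2: h(492,315)=(492*31+315)%997=612 -> [612]
  root=612
After append 58 (leaves=[13, 89, 41, 58]):
  L0: [13, 89, 41, 58]
  L1: h(13,89)=(13*31+89)%997=492 h(41,58)=(41*31+58)%997=332 -> [492, 332]
  L2: h(492,332)=(492*31+332)%997=629 -> [629]
  root=629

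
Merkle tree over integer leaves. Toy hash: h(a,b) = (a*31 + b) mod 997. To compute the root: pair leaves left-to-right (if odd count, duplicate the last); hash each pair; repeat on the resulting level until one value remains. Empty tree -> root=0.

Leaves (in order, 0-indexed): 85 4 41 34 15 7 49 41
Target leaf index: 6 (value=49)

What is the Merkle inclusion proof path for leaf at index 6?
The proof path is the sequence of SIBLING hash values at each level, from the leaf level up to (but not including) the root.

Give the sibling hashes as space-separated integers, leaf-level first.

L0 (leaves): [85, 4, 41, 34, 15, 7, 49, 41], target index=6
L1: h(85,4)=(85*31+4)%997=645 [pair 0] h(41,34)=(41*31+34)%997=308 [pair 1] h(15,7)=(15*31+7)%997=472 [pair 2] h(49,41)=(49*31+41)%997=563 [pair 3] -> [645, 308, 472, 563]
  Sibling for proof at L0: 41
L2: h(645,308)=(645*31+308)%997=363 [pair 0] h(472,563)=(472*31+563)%997=240 [pair 1] -> [363, 240]
  Sibling for proof at L1: 472
L3: h(363,240)=(363*31+240)%997=526 [pair 0] -> [526]
  Sibling for proof at L2: 363
Root: 526
Proof path (sibling hashes from leaf to root): [41, 472, 363]

Answer: 41 472 363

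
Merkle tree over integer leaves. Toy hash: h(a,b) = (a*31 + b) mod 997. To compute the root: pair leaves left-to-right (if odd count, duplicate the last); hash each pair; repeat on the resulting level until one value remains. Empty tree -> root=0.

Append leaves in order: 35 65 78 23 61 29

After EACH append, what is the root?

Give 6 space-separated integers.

After append 35 (leaves=[35]):
  L0: [35]
  root=35
After append 65 (leaves=[35, 65]):
  L0: [35, 65]
  L1: h(35,65)=(35*31+65)%997=153 -> [153]
  root=153
After append 78 (leaves=[35, 65, 78]):
  L0: [35, 65, 78]
  L1: h(35,65)=(35*31+65)%997=153 h(78,78)=(78*31+78)%997=502 -> [153, 502]
  L2: h(153,502)=(153*31+502)%997=260 -> [260]
  root=260
After append 23 (leaves=[35, 65, 78, 23]):
  L0: [35, 65, 78, 23]
  L1: h(35,65)=(35*31+65)%997=153 h(78,23)=(78*31+23)%997=447 -> [153, 447]
  L2: h(153,447)=(153*31+447)%997=205 -> [205]
  root=205
After append 61 (leaves=[35, 65, 78, 23, 61]):
  L0: [35, 65, 78, 23, 61]
  L1: h(35,65)=(35*31+65)%997=153 h(78,23)=(78*31+23)%997=447 h(61,61)=(61*31+61)%997=955 -> [153, 447, 955]
  L2: h(153,447)=(153*31+447)%997=205 h(955,955)=(955*31+955)%997=650 -> [205, 650]
  L3: h(205,650)=(205*31+650)%997=26 -> [26]
  root=26
After append 29 (leaves=[35, 65, 78, 23, 61, 29]):
  L0: [35, 65, 78, 23, 61, 29]
  L1: h(35,65)=(35*31+65)%997=153 h(78,23)=(78*31+23)%997=447 h(61,29)=(61*31+29)%997=923 -> [153, 447, 923]
  L2: h(153,447)=(153*31+447)%997=205 h(923,923)=(923*31+923)%997=623 -> [205, 623]
  L3: h(205,623)=(205*31+623)%997=996 -> [996]
  root=996

Answer: 35 153 260 205 26 996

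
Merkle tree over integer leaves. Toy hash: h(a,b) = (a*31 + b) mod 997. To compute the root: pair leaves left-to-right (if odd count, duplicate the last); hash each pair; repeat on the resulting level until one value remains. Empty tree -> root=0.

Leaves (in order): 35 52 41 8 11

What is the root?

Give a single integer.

L0: [35, 52, 41, 8, 11]
L1: h(35,52)=(35*31+52)%997=140 h(41,8)=(41*31+8)%997=282 h(11,11)=(11*31+11)%997=352 -> [140, 282, 352]
L2: h(140,282)=(140*31+282)%997=634 h(352,352)=(352*31+352)%997=297 -> [634, 297]
L3: h(634,297)=(634*31+297)%997=11 -> [11]

Answer: 11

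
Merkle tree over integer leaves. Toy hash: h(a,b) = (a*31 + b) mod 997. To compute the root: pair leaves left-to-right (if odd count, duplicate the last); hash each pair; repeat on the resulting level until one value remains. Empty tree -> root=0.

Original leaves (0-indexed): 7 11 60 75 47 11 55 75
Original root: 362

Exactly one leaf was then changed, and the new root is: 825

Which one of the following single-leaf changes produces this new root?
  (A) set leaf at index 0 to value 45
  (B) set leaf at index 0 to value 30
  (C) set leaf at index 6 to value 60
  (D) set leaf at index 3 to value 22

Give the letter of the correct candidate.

Original leaves: [7, 11, 60, 75, 47, 11, 55, 75]
Target new root: 825
Try each candidate change and compute the resulting root:
Candidate A: set leaf[0] = 45 -> leaves = [45, 11, 60, 75, 47, 11, 55, 75]
  L0: [45, 11, 60, 75, 47, 11, 55, 75]
  L1: h(45,11)=(45*31+11)%997=409 h(60,75)=(60*31+75)%997=938 h(47,11)=(47*31+11)%997=471 h(55,75)=(55*31+75)%997=783 -> [409, 938, 471, 783]
  L2: h(409,938)=(409*31+938)%997=656 h(471,783)=(471*31+783)%997=429 -> [656, 429]
  L3: h(656,429)=(656*31+429)%997=825 -> [825]
  root = 825 == target 825  ** MATCH **
Candidate B: set leaf[0] = 30 -> leaves = [30, 11, 60, 75, 47, 11, 55, 75]
  L0: [30, 11, 60, 75, 47, 11, 55, 75]
  L1: h(30,11)=(30*31+11)%997=941 h(60,75)=(60*31+75)%997=938 h(47,11)=(47*31+11)%997=471 h(55,75)=(55*31+75)%997=783 -> [941, 938, 471, 783]
  L2: h(941,938)=(941*31+938)%997=199 h(471,783)=(471*31+783)%997=429 -> [199, 429]
  L3: h(199,429)=(199*31+429)%997=616 -> [616]
  root = 616 != target 825
Candidate C: set leaf[6] = 60 -> leaves = [7, 11, 60, 75, 47, 11, 60, 75]
  L0: [7, 11, 60, 75, 47, 11, 60, 75]
  L1: h(7,11)=(7*31+11)%997=228 h(60,75)=(60*31+75)%997=938 h(47,11)=(47*31+11)%997=471 h(60,75)=(60*31+75)%997=938 -> [228, 938, 471, 938]
  L2: h(228,938)=(228*31+938)%997=30 h(471,938)=(471*31+938)%997=584 -> [30, 584]
  L3: h(30,584)=(30*31+584)%997=517 -> [517]
  root = 517 != target 825
Candidate D: set leaf[3] = 22 -> leaves = [7, 11, 60, 22, 47, 11, 55, 75]
  L0: [7, 11, 60, 22, 47, 11, 55, 75]
  L1: h(7,11)=(7*31+11)%997=228 h(60,22)=(60*31+22)%997=885 h(47,11)=(47*31+11)%997=471 h(55,75)=(55*31+75)%997=783 -> [228, 885, 471, 783]
  L2: h(228,885)=(228*31+885)%997=974 h(471,783)=(471*31+783)%997=429 -> [974, 429]
  L3: h(974,429)=(974*31+429)%997=713 -> [713]
  root = 713 != target 825
Candidate A produces the target root.

Answer: A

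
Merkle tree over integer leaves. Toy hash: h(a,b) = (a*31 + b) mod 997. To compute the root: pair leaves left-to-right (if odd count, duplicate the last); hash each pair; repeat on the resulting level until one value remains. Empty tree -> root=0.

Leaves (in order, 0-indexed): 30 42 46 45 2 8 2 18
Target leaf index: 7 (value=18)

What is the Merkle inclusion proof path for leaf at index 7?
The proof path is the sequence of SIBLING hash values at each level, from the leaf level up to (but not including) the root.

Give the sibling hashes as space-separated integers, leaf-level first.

L0 (leaves): [30, 42, 46, 45, 2, 8, 2, 18], target index=7
L1: h(30,42)=(30*31+42)%997=972 [pair 0] h(46,45)=(46*31+45)%997=474 [pair 1] h(2,8)=(2*31+8)%997=70 [pair 2] h(2,18)=(2*31+18)%997=80 [pair 3] -> [972, 474, 70, 80]
  Sibling for proof at L0: 2
L2: h(972,474)=(972*31+474)%997=696 [pair 0] h(70,80)=(70*31+80)%997=256 [pair 1] -> [696, 256]
  Sibling for proof at L1: 70
L3: h(696,256)=(696*31+256)%997=895 [pair 0] -> [895]
  Sibling for proof at L2: 696
Root: 895
Proof path (sibling hashes from leaf to root): [2, 70, 696]

Answer: 2 70 696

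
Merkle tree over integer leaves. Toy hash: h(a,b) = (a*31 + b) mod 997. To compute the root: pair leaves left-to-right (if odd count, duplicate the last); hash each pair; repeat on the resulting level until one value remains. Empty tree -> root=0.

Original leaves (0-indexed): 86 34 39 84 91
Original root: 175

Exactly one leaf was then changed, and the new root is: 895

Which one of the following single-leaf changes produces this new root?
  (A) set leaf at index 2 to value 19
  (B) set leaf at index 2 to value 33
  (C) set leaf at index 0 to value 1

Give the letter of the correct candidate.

Original leaves: [86, 34, 39, 84, 91]
Target new root: 895
Try each candidate change and compute the resulting root:
Candidate A: set leaf[2] = 19 -> leaves = [86, 34, 19, 84, 91]
  L0: [86, 34, 19, 84, 91]
  L1: h(86,34)=(86*31+34)%997=706 h(19,84)=(19*31+84)%997=673 h(91,91)=(91*31+91)%997=918 -> [706, 673, 918]
  L2: h(706,673)=(706*31+673)%997=625 h(918,918)=(918*31+918)%997=463 -> [625, 463]
  L3: h(625,463)=(625*31+463)%997=895 -> [895]
  root = 895 == target 895  ** MATCH **
Candidate B: set leaf[2] = 33 -> leaves = [86, 34, 33, 84, 91]
  L0: [86, 34, 33, 84, 91]
  L1: h(86,34)=(86*31+34)%997=706 h(33,84)=(33*31+84)%997=110 h(91,91)=(91*31+91)%997=918 -> [706, 110, 918]
  L2: h(706,110)=(706*31+110)%997=62 h(918,918)=(918*31+918)%997=463 -> [62, 463]
  L3: h(62,463)=(62*31+463)%997=391 -> [391]
  root = 391 != target 895
Candidate C: set leaf[0] = 1 -> leaves = [1, 34, 39, 84, 91]
  L0: [1, 34, 39, 84, 91]
  L1: h(1,34)=(1*31+34)%997=65 h(39,84)=(39*31+84)%997=296 h(91,91)=(91*31+91)%997=918 -> [65, 296, 918]
  L2: h(65,296)=(65*31+296)%997=317 h(918,918)=(918*31+918)%997=463 -> [317, 463]
  L3: h(317,463)=(317*31+463)%997=320 -> [320]
  root = 320 != target 895
Candidate A produces the target root.

Answer: A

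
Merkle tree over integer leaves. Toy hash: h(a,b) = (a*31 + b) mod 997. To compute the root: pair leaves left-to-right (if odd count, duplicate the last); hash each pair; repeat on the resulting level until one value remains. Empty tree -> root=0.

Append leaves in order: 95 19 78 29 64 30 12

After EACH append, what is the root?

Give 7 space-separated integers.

Answer: 95 970 662 613 791 700 67

Derivation:
After append 95 (leaves=[95]):
  L0: [95]
  root=95
After append 19 (leaves=[95, 19]):
  L0: [95, 19]
  L1: h(95,19)=(95*31+19)%997=970 -> [970]
  root=970
After append 78 (leaves=[95, 19, 78]):
  L0: [95, 19, 78]
  L1: h(95,19)=(95*31+19)%997=970 h(78,78)=(78*31+78)%997=502 -> [970, 502]
  L2: h(970,502)=(970*31+502)%997=662 -> [662]
  root=662
After append 29 (leaves=[95, 19, 78, 29]):
  L0: [95, 19, 78, 29]
  L1: h(95,19)=(95*31+19)%997=970 h(78,29)=(78*31+29)%997=453 -> [970, 453]
  L2: h(970,453)=(970*31+453)%997=613 -> [613]
  root=613
After append 64 (leaves=[95, 19, 78, 29, 64]):
  L0: [95, 19, 78, 29, 64]
  L1: h(95,19)=(95*31+19)%997=970 h(78,29)=(78*31+29)%997=453 h(64,64)=(64*31+64)%997=54 -> [970, 453, 54]
  L2: h(970,453)=(970*31+453)%997=613 h(54,54)=(54*31+54)%997=731 -> [613, 731]
  L3: h(613,731)=(613*31+731)%997=791 -> [791]
  root=791
After append 30 (leaves=[95, 19, 78, 29, 64, 30]):
  L0: [95, 19, 78, 29, 64, 30]
  L1: h(95,19)=(95*31+19)%997=970 h(78,29)=(78*31+29)%997=453 h(64,30)=(64*31+30)%997=20 -> [970, 453, 20]
  L2: h(970,453)=(970*31+453)%997=613 h(20,20)=(20*31+20)%997=640 -> [613, 640]
  L3: h(613,640)=(613*31+640)%997=700 -> [700]
  root=700
After append 12 (leaves=[95, 19, 78, 29, 64, 30, 12]):
  L0: [95, 19, 78, 29, 64, 30, 12]
  L1: h(95,19)=(95*31+19)%997=970 h(78,29)=(78*31+29)%997=453 h(64,30)=(64*31+30)%997=20 h(12,12)=(12*31+12)%997=384 -> [970, 453, 20, 384]
  L2: h(970,453)=(970*31+453)%997=613 h(20,384)=(20*31+384)%997=7 -> [613, 7]
  L3: h(613,7)=(613*31+7)%997=67 -> [67]
  root=67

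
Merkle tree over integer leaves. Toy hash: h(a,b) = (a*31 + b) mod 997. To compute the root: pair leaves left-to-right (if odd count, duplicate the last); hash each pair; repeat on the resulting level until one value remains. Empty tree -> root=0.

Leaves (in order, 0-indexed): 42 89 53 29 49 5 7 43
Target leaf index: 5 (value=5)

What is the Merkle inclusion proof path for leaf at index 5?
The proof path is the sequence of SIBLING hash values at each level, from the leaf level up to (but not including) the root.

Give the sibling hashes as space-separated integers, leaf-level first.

L0 (leaves): [42, 89, 53, 29, 49, 5, 7, 43], target index=5
L1: h(42,89)=(42*31+89)%997=394 [pair 0] h(53,29)=(53*31+29)%997=675 [pair 1] h(49,5)=(49*31+5)%997=527 [pair 2] h(7,43)=(7*31+43)%997=260 [pair 3] -> [394, 675, 527, 260]
  Sibling for proof at L0: 49
L2: h(394,675)=(394*31+675)%997=925 [pair 0] h(527,260)=(527*31+260)%997=645 [pair 1] -> [925, 645]
  Sibling for proof at L1: 260
L3: h(925,645)=(925*31+645)%997=407 [pair 0] -> [407]
  Sibling for proof at L2: 925
Root: 407
Proof path (sibling hashes from leaf to root): [49, 260, 925]

Answer: 49 260 925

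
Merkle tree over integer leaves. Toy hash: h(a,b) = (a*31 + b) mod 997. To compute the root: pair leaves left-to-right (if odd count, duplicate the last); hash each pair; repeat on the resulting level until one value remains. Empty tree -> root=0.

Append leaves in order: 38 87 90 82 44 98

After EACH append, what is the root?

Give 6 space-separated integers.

Answer: 38 268 221 213 812 546

Derivation:
After append 38 (leaves=[38]):
  L0: [38]
  root=38
After append 87 (leaves=[38, 87]):
  L0: [38, 87]
  L1: h(38,87)=(38*31+87)%997=268 -> [268]
  root=268
After append 90 (leaves=[38, 87, 90]):
  L0: [38, 87, 90]
  L1: h(38,87)=(38*31+87)%997=268 h(90,90)=(90*31+90)%997=886 -> [268, 886]
  L2: h(268,886)=(268*31+886)%997=221 -> [221]
  root=221
After append 82 (leaves=[38, 87, 90, 82]):
  L0: [38, 87, 90, 82]
  L1: h(38,87)=(38*31+87)%997=268 h(90,82)=(90*31+82)%997=878 -> [268, 878]
  L2: h(268,878)=(268*31+878)%997=213 -> [213]
  root=213
After append 44 (leaves=[38, 87, 90, 82, 44]):
  L0: [38, 87, 90, 82, 44]
  L1: h(38,87)=(38*31+87)%997=268 h(90,82)=(90*31+82)%997=878 h(44,44)=(44*31+44)%997=411 -> [268, 878, 411]
  L2: h(268,878)=(268*31+878)%997=213 h(411,411)=(411*31+411)%997=191 -> [213, 191]
  L3: h(213,191)=(213*31+191)%997=812 -> [812]
  root=812
After append 98 (leaves=[38, 87, 90, 82, 44, 98]):
  L0: [38, 87, 90, 82, 44, 98]
  L1: h(38,87)=(38*31+87)%997=268 h(90,82)=(90*31+82)%997=878 h(44,98)=(44*31+98)%997=465 -> [268, 878, 465]
  L2: h(268,878)=(268*31+878)%997=213 h(465,465)=(465*31+465)%997=922 -> [213, 922]
  L3: h(213,922)=(213*31+922)%997=546 -> [546]
  root=546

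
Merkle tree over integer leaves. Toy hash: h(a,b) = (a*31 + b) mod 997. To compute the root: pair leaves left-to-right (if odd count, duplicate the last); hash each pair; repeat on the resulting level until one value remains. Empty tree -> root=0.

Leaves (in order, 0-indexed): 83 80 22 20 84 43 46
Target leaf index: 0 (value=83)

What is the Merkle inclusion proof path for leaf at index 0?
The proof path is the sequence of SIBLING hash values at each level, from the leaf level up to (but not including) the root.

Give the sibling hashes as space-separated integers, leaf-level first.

Answer: 80 702 778

Derivation:
L0 (leaves): [83, 80, 22, 20, 84, 43, 46], target index=0
L1: h(83,80)=(83*31+80)%997=659 [pair 0] h(22,20)=(22*31+20)%997=702 [pair 1] h(84,43)=(84*31+43)%997=653 [pair 2] h(46,46)=(46*31+46)%997=475 [pair 3] -> [659, 702, 653, 475]
  Sibling for proof at L0: 80
L2: h(659,702)=(659*31+702)%997=194 [pair 0] h(653,475)=(653*31+475)%997=778 [pair 1] -> [194, 778]
  Sibling for proof at L1: 702
L3: h(194,778)=(194*31+778)%997=810 [pair 0] -> [810]
  Sibling for proof at L2: 778
Root: 810
Proof path (sibling hashes from leaf to root): [80, 702, 778]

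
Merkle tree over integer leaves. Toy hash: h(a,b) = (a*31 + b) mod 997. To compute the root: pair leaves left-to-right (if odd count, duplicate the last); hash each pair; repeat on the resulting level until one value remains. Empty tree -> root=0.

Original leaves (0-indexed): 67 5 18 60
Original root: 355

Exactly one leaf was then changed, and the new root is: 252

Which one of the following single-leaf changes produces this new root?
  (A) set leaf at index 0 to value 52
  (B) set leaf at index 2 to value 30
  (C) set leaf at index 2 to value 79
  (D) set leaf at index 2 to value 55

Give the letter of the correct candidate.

Answer: C

Derivation:
Original leaves: [67, 5, 18, 60]
Target new root: 252
Try each candidate change and compute the resulting root:
Candidate A: set leaf[0] = 52 -> leaves = [52, 5, 18, 60]
  L0: [52, 5, 18, 60]
  L1: h(52,5)=(52*31+5)%997=620 h(18,60)=(18*31+60)%997=618 -> [620, 618]
  L2: h(620,618)=(620*31+618)%997=895 -> [895]
  root = 895 != target 252
Candidate B: set leaf[2] = 30 -> leaves = [67, 5, 30, 60]
  L0: [67, 5, 30, 60]
  L1: h(67,5)=(67*31+5)%997=88 h(30,60)=(30*31+60)%997=990 -> [88, 990]
  L2: h(88,990)=(88*31+990)%997=727 -> [727]
  root = 727 != target 252
Candidate C: set leaf[2] = 79 -> leaves = [67, 5, 79, 60]
  L0: [67, 5, 79, 60]
  L1: h(67,5)=(67*31+5)%997=88 h(79,60)=(79*31+60)%997=515 -> [88, 515]
  L2: h(88,515)=(88*31+515)%997=252 -> [252]
  root = 252 == target 252  ** MATCH **
Candidate D: set leaf[2] = 55 -> leaves = [67, 5, 55, 60]
  L0: [67, 5, 55, 60]
  L1: h(67,5)=(67*31+5)%997=88 h(55,60)=(55*31+60)%997=768 -> [88, 768]
  L2: h(88,768)=(88*31+768)%997=505 -> [505]
  root = 505 != target 252
Candidate C produces the target root.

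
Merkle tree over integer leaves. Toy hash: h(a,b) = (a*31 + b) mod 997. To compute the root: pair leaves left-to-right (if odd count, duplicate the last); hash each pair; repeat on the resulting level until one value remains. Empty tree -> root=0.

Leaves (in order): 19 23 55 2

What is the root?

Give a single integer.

Answer: 739

Derivation:
L0: [19, 23, 55, 2]
L1: h(19,23)=(19*31+23)%997=612 h(55,2)=(55*31+2)%997=710 -> [612, 710]
L2: h(612,710)=(612*31+710)%997=739 -> [739]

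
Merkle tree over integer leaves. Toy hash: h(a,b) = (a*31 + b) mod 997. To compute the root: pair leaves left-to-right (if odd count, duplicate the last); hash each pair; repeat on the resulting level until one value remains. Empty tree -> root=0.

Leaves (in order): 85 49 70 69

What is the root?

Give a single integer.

Answer: 698

Derivation:
L0: [85, 49, 70, 69]
L1: h(85,49)=(85*31+49)%997=690 h(70,69)=(70*31+69)%997=245 -> [690, 245]
L2: h(690,245)=(690*31+245)%997=698 -> [698]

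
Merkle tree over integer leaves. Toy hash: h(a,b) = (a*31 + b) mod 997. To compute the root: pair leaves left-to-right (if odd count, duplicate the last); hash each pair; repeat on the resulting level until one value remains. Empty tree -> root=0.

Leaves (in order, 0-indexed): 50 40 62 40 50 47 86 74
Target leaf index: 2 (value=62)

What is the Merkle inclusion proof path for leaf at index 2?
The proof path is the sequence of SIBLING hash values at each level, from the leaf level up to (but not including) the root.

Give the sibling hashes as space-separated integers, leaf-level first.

L0 (leaves): [50, 40, 62, 40, 50, 47, 86, 74], target index=2
L1: h(50,40)=(50*31+40)%997=593 [pair 0] h(62,40)=(62*31+40)%997=965 [pair 1] h(50,47)=(50*31+47)%997=600 [pair 2] h(86,74)=(86*31+74)%997=746 [pair 3] -> [593, 965, 600, 746]
  Sibling for proof at L0: 40
L2: h(593,965)=(593*31+965)%997=405 [pair 0] h(600,746)=(600*31+746)%997=403 [pair 1] -> [405, 403]
  Sibling for proof at L1: 593
L3: h(405,403)=(405*31+403)%997=994 [pair 0] -> [994]
  Sibling for proof at L2: 403
Root: 994
Proof path (sibling hashes from leaf to root): [40, 593, 403]

Answer: 40 593 403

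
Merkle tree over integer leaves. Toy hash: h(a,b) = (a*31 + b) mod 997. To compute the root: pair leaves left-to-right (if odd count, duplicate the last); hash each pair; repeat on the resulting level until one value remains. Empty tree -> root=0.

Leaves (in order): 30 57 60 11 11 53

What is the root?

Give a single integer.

L0: [30, 57, 60, 11, 11, 53]
L1: h(30,57)=(30*31+57)%997=987 h(60,11)=(60*31+11)%997=874 h(11,53)=(11*31+53)%997=394 -> [987, 874, 394]
L2: h(987,874)=(987*31+874)%997=564 h(394,394)=(394*31+394)%997=644 -> [564, 644]
L3: h(564,644)=(564*31+644)%997=182 -> [182]

Answer: 182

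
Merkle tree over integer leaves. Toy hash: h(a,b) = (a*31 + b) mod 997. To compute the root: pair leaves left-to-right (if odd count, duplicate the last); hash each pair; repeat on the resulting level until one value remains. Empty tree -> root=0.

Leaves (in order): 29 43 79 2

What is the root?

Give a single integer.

Answer: 746

Derivation:
L0: [29, 43, 79, 2]
L1: h(29,43)=(29*31+43)%997=942 h(79,2)=(79*31+2)%997=457 -> [942, 457]
L2: h(942,457)=(942*31+457)%997=746 -> [746]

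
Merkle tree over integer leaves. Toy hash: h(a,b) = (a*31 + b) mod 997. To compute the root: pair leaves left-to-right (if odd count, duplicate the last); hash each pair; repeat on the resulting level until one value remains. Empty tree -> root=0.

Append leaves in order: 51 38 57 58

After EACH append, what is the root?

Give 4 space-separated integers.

Answer: 51 622 169 170

Derivation:
After append 51 (leaves=[51]):
  L0: [51]
  root=51
After append 38 (leaves=[51, 38]):
  L0: [51, 38]
  L1: h(51,38)=(51*31+38)%997=622 -> [622]
  root=622
After append 57 (leaves=[51, 38, 57]):
  L0: [51, 38, 57]
  L1: h(51,38)=(51*31+38)%997=622 h(57,57)=(57*31+57)%997=827 -> [622, 827]
  L2: h(622,827)=(622*31+827)%997=169 -> [169]
  root=169
After append 58 (leaves=[51, 38, 57, 58]):
  L0: [51, 38, 57, 58]
  L1: h(51,38)=(51*31+38)%997=622 h(57,58)=(57*31+58)%997=828 -> [622, 828]
  L2: h(622,828)=(622*31+828)%997=170 -> [170]
  root=170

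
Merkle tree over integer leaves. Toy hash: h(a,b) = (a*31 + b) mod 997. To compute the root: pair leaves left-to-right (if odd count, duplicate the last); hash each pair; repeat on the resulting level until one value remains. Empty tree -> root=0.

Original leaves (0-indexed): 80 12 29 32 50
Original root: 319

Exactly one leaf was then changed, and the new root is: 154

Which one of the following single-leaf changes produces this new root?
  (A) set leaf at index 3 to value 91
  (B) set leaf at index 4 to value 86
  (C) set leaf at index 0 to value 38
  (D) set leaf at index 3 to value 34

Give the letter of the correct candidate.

Answer: A

Derivation:
Original leaves: [80, 12, 29, 32, 50]
Target new root: 154
Try each candidate change and compute the resulting root:
Candidate A: set leaf[3] = 91 -> leaves = [80, 12, 29, 91, 50]
  L0: [80, 12, 29, 91, 50]
  L1: h(80,12)=(80*31+12)%997=498 h(29,91)=(29*31+91)%997=990 h(50,50)=(50*31+50)%997=603 -> [498, 990, 603]
  L2: h(498,990)=(498*31+990)%997=476 h(603,603)=(603*31+603)%997=353 -> [476, 353]
  L3: h(476,353)=(476*31+353)%997=154 -> [154]
  root = 154 == target 154  ** MATCH **
Candidate B: set leaf[4] = 86 -> leaves = [80, 12, 29, 32, 86]
  L0: [80, 12, 29, 32, 86]
  L1: h(80,12)=(80*31+12)%997=498 h(29,32)=(29*31+32)%997=931 h(86,86)=(86*31+86)%997=758 -> [498, 931, 758]
  L2: h(498,931)=(498*31+931)%997=417 h(758,758)=(758*31+758)%997=328 -> [417, 328]
  L3: h(417,328)=(417*31+328)%997=294 -> [294]
  root = 294 != target 154
Candidate C: set leaf[0] = 38 -> leaves = [38, 12, 29, 32, 50]
  L0: [38, 12, 29, 32, 50]
  L1: h(38,12)=(38*31+12)%997=193 h(29,32)=(29*31+32)%997=931 h(50,50)=(50*31+50)%997=603 -> [193, 931, 603]
  L2: h(193,931)=(193*31+931)%997=932 h(603,603)=(603*31+603)%997=353 -> [932, 353]
  L3: h(932,353)=(932*31+353)%997=332 -> [332]
  root = 332 != target 154
Candidate D: set leaf[3] = 34 -> leaves = [80, 12, 29, 34, 50]
  L0: [80, 12, 29, 34, 50]
  L1: h(80,12)=(80*31+12)%997=498 h(29,34)=(29*31+34)%997=933 h(50,50)=(50*31+50)%997=603 -> [498, 933, 603]
  L2: h(498,933)=(498*31+933)%997=419 h(603,603)=(603*31+603)%997=353 -> [419, 353]
  L3: h(419,353)=(419*31+353)%997=381 -> [381]
  root = 381 != target 154
Candidate A produces the target root.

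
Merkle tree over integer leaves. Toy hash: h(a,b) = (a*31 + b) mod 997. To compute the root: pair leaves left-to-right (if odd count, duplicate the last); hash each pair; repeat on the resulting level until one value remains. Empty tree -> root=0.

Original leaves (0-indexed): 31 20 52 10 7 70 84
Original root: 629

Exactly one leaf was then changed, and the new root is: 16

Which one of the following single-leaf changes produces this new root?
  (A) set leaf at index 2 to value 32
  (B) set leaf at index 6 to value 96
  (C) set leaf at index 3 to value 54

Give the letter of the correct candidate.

Original leaves: [31, 20, 52, 10, 7, 70, 84]
Target new root: 16
Try each candidate change and compute the resulting root:
Candidate A: set leaf[2] = 32 -> leaves = [31, 20, 32, 10, 7, 70, 84]
  L0: [31, 20, 32, 10, 7, 70, 84]
  L1: h(31,20)=(31*31+20)%997=981 h(32,10)=(32*31+10)%997=5 h(7,70)=(7*31+70)%997=287 h(84,84)=(84*31+84)%997=694 -> [981, 5, 287, 694]
  L2: h(981,5)=(981*31+5)%997=506 h(287,694)=(287*31+694)%997=618 -> [506, 618]
  L3: h(506,618)=(506*31+618)%997=352 -> [352]
  root = 352 != target 16
Candidate B: set leaf[6] = 96 -> leaves = [31, 20, 52, 10, 7, 70, 96]
  L0: [31, 20, 52, 10, 7, 70, 96]
  L1: h(31,20)=(31*31+20)%997=981 h(52,10)=(52*31+10)%997=625 h(7,70)=(7*31+70)%997=287 h(96,96)=(96*31+96)%997=81 -> [981, 625, 287, 81]
  L2: h(981,625)=(981*31+625)%997=129 h(287,81)=(287*31+81)%997=5 -> [129, 5]
  L3: h(129,5)=(129*31+5)%997=16 -> [16]
  root = 16 == target 16  ** MATCH **
Candidate C: set leaf[3] = 54 -> leaves = [31, 20, 52, 54, 7, 70, 84]
  L0: [31, 20, 52, 54, 7, 70, 84]
  L1: h(31,20)=(31*31+20)%997=981 h(52,54)=(52*31+54)%997=669 h(7,70)=(7*31+70)%997=287 h(84,84)=(84*31+84)%997=694 -> [981, 669, 287, 694]
  L2: h(981,669)=(981*31+669)%997=173 h(287,694)=(287*31+694)%997=618 -> [173, 618]
  L3: h(173,618)=(173*31+618)%997=996 -> [996]
  root = 996 != target 16
Candidate B produces the target root.

Answer: B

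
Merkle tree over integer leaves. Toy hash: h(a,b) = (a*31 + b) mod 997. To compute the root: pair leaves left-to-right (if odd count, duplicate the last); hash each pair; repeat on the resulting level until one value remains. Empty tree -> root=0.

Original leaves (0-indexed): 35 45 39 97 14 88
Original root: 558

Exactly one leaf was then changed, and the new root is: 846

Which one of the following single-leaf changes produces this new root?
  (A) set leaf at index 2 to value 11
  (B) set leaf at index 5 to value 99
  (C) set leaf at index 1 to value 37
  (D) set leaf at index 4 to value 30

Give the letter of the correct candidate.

Answer: C

Derivation:
Original leaves: [35, 45, 39, 97, 14, 88]
Target new root: 846
Try each candidate change and compute the resulting root:
Candidate A: set leaf[2] = 11 -> leaves = [35, 45, 11, 97, 14, 88]
  L0: [35, 45, 11, 97, 14, 88]
  L1: h(35,45)=(35*31+45)%997=133 h(11,97)=(11*31+97)%997=438 h(14,88)=(14*31+88)%997=522 -> [133, 438, 522]
  L2: h(133,438)=(133*31+438)%997=573 h(522,522)=(522*31+522)%997=752 -> [573, 752]
  L3: h(573,752)=(573*31+752)%997=569 -> [569]
  root = 569 != target 846
Candidate B: set leaf[5] = 99 -> leaves = [35, 45, 39, 97, 14, 99]
  L0: [35, 45, 39, 97, 14, 99]
  L1: h(35,45)=(35*31+45)%997=133 h(39,97)=(39*31+97)%997=309 h(14,99)=(14*31+99)%997=533 -> [133, 309, 533]
  L2: h(133,309)=(133*31+309)%997=444 h(533,533)=(533*31+533)%997=107 -> [444, 107]
  L3: h(444,107)=(444*31+107)%997=910 -> [910]
  root = 910 != target 846
Candidate C: set leaf[1] = 37 -> leaves = [35, 37, 39, 97, 14, 88]
  L0: [35, 37, 39, 97, 14, 88]
  L1: h(35,37)=(35*31+37)%997=125 h(39,97)=(39*31+97)%997=309 h(14,88)=(14*31+88)%997=522 -> [125, 309, 522]
  L2: h(125,309)=(125*31+309)%997=196 h(522,522)=(522*31+522)%997=752 -> [196, 752]
  L3: h(196,752)=(196*31+752)%997=846 -> [846]
  root = 846 == target 846  ** MATCH **
Candidate D: set leaf[4] = 30 -> leaves = [35, 45, 39, 97, 30, 88]
  L0: [35, 45, 39, 97, 30, 88]
  L1: h(35,45)=(35*31+45)%997=133 h(39,97)=(39*31+97)%997=309 h(30,88)=(30*31+88)%997=21 -> [133, 309, 21]
  L2: h(133,309)=(133*31+309)%997=444 h(21,21)=(21*31+21)%997=672 -> [444, 672]
  L3: h(444,672)=(444*31+672)%997=478 -> [478]
  root = 478 != target 846
Candidate C produces the target root.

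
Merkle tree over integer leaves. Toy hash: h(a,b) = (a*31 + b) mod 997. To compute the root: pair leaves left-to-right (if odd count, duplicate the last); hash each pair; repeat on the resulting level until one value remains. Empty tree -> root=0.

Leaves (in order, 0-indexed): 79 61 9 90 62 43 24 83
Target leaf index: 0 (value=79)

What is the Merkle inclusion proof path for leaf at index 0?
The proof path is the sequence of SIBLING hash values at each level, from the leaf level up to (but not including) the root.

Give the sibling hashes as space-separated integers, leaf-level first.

Answer: 61 369 925

Derivation:
L0 (leaves): [79, 61, 9, 90, 62, 43, 24, 83], target index=0
L1: h(79,61)=(79*31+61)%997=516 [pair 0] h(9,90)=(9*31+90)%997=369 [pair 1] h(62,43)=(62*31+43)%997=968 [pair 2] h(24,83)=(24*31+83)%997=827 [pair 3] -> [516, 369, 968, 827]
  Sibling for proof at L0: 61
L2: h(516,369)=(516*31+369)%997=413 [pair 0] h(968,827)=(968*31+827)%997=925 [pair 1] -> [413, 925]
  Sibling for proof at L1: 369
L3: h(413,925)=(413*31+925)%997=767 [pair 0] -> [767]
  Sibling for proof at L2: 925
Root: 767
Proof path (sibling hashes from leaf to root): [61, 369, 925]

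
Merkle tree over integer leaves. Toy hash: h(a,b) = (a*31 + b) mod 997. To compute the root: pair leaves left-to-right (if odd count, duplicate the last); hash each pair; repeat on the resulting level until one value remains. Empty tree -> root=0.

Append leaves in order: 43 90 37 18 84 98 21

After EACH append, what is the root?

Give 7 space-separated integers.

Answer: 43 426 432 413 116 564 528

Derivation:
After append 43 (leaves=[43]):
  L0: [43]
  root=43
After append 90 (leaves=[43, 90]):
  L0: [43, 90]
  L1: h(43,90)=(43*31+90)%997=426 -> [426]
  root=426
After append 37 (leaves=[43, 90, 37]):
  L0: [43, 90, 37]
  L1: h(43,90)=(43*31+90)%997=426 h(37,37)=(37*31+37)%997=187 -> [426, 187]
  L2: h(426,187)=(426*31+187)%997=432 -> [432]
  root=432
After append 18 (leaves=[43, 90, 37, 18]):
  L0: [43, 90, 37, 18]
  L1: h(43,90)=(43*31+90)%997=426 h(37,18)=(37*31+18)%997=168 -> [426, 168]
  L2: h(426,168)=(426*31+168)%997=413 -> [413]
  root=413
After append 84 (leaves=[43, 90, 37, 18, 84]):
  L0: [43, 90, 37, 18, 84]
  L1: h(43,90)=(43*31+90)%997=426 h(37,18)=(37*31+18)%997=168 h(84,84)=(84*31+84)%997=694 -> [426, 168, 694]
  L2: h(426,168)=(426*31+168)%997=413 h(694,694)=(694*31+694)%997=274 -> [413, 274]
  L3: h(413,274)=(413*31+274)%997=116 -> [116]
  root=116
After append 98 (leaves=[43, 90, 37, 18, 84, 98]):
  L0: [43, 90, 37, 18, 84, 98]
  L1: h(43,90)=(43*31+90)%997=426 h(37,18)=(37*31+18)%997=168 h(84,98)=(84*31+98)%997=708 -> [426, 168, 708]
  L2: h(426,168)=(426*31+168)%997=413 h(708,708)=(708*31+708)%997=722 -> [413, 722]
  L3: h(413,722)=(413*31+722)%997=564 -> [564]
  root=564
After append 21 (leaves=[43, 90, 37, 18, 84, 98, 21]):
  L0: [43, 90, 37, 18, 84, 98, 21]
  L1: h(43,90)=(43*31+90)%997=426 h(37,18)=(37*31+18)%997=168 h(84,98)=(84*31+98)%997=708 h(21,21)=(21*31+21)%997=672 -> [426, 168, 708, 672]
  L2: h(426,168)=(426*31+168)%997=413 h(708,672)=(708*31+672)%997=686 -> [413, 686]
  L3: h(413,686)=(413*31+686)%997=528 -> [528]
  root=528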